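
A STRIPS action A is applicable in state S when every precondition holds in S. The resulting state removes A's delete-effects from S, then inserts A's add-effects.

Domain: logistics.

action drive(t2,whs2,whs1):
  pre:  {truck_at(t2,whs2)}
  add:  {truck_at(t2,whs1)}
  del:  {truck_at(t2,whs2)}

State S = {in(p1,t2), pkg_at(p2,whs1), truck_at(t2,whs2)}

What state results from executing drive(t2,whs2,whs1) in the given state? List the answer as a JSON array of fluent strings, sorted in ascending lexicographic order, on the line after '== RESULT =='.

Compute (S \ del) ∪ add:
  pre ⊆ S: {truck_at(t2,whs2)} ⊆ S  — applicable
  S \ del = {in(p1,t2), pkg_at(p2,whs1)}
  ∪ add   = {in(p1,t2), pkg_at(p2,whs1), truck_at(t2,whs1)}

== RESULT ==
["in(p1,t2)", "pkg_at(p2,whs1)", "truck_at(t2,whs1)"]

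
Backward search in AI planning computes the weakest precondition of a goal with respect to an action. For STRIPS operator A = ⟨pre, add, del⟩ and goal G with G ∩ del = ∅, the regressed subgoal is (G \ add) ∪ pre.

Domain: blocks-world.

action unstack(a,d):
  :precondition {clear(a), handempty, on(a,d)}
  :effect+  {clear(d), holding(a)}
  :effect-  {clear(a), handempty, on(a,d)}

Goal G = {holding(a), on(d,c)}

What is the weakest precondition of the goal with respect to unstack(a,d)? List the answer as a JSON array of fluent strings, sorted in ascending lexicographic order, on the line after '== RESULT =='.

Regress:
  G ∩ del = {}  (empty — regression defined)
  G \ add = {holding(a), on(d,c)} \ {clear(d), holding(a)} = {on(d,c)}
  ∪ pre   = {on(d,c)} ∪ {clear(a), handempty, on(a,d)}
          = {clear(a), handempty, on(a,d), on(d,c)}

== RESULT ==
["clear(a)", "handempty", "on(a,d)", "on(d,c)"]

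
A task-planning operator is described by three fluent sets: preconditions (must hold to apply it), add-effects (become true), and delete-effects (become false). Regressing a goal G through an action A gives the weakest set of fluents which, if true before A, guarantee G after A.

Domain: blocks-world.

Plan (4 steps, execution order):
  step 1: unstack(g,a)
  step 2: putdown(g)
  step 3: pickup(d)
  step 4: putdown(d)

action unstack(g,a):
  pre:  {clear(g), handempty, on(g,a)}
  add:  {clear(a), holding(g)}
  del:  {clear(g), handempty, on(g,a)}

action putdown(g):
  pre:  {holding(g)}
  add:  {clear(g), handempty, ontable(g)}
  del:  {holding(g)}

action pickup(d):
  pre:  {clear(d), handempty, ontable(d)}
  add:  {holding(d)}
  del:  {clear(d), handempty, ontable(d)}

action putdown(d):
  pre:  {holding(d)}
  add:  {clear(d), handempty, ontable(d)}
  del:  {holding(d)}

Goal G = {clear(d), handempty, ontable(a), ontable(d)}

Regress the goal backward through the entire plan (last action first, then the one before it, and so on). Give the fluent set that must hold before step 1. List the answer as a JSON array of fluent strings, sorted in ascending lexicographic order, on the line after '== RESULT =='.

Regress step by step:
  through step 4 (putdown(d)): drop {clear(d), handempty, ontable(d)}, keep {ontable(a)}, require {holding(d)}
    → {holding(d), ontable(a)}
  through step 3 (pickup(d)): drop {holding(d)}, keep {ontable(a)}, require {clear(d), handempty, ontable(d)}
    → {clear(d), handempty, ontable(a), ontable(d)}
  through step 2 (putdown(g)): drop {handempty}, keep {clear(d), ontable(a), ontable(d)}, require {holding(g)}
    → {clear(d), holding(g), ontable(a), ontable(d)}
  through step 1 (unstack(g,a)): drop {holding(g)}, keep {clear(d), ontable(a), ontable(d)}, require {clear(g), handempty, on(g,a)}
    → {clear(d), clear(g), handempty, on(g,a), ontable(a), ontable(d)}

== RESULT ==
["clear(d)", "clear(g)", "handempty", "on(g,a)", "ontable(a)", "ontable(d)"]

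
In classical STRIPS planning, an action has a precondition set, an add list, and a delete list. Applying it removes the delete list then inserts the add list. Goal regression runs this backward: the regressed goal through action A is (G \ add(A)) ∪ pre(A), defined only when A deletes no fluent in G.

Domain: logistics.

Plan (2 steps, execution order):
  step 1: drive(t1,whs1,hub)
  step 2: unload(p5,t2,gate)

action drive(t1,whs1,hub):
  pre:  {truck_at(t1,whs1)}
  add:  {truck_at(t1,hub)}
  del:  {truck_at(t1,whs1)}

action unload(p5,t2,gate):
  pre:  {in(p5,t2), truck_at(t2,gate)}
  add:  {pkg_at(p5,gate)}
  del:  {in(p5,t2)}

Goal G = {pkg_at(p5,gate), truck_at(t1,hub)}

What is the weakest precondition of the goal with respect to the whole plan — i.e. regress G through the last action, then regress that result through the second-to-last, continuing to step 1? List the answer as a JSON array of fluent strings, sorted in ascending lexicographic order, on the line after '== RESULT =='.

Regress step by step:
  through step 2 (unload(p5,t2,gate)): drop {pkg_at(p5,gate)}, keep {truck_at(t1,hub)}, require {in(p5,t2), truck_at(t2,gate)}
    → {in(p5,t2), truck_at(t1,hub), truck_at(t2,gate)}
  through step 1 (drive(t1,whs1,hub)): drop {truck_at(t1,hub)}, keep {in(p5,t2), truck_at(t2,gate)}, require {truck_at(t1,whs1)}
    → {in(p5,t2), truck_at(t1,whs1), truck_at(t2,gate)}

== RESULT ==
["in(p5,t2)", "truck_at(t1,whs1)", "truck_at(t2,gate)"]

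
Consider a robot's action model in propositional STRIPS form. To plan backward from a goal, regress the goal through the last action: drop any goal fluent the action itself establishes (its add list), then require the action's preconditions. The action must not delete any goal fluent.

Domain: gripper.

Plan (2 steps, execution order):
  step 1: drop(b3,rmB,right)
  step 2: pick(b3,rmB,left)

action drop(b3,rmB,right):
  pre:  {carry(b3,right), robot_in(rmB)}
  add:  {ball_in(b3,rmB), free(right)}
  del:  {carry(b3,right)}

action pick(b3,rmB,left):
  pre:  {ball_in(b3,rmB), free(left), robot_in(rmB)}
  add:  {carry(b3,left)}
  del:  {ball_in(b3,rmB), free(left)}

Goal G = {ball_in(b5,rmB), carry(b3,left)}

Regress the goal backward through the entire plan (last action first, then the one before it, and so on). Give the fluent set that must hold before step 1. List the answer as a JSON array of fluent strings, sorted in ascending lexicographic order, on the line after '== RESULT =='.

Regress step by step:
  through step 2 (pick(b3,rmB,left)): drop {carry(b3,left)}, keep {ball_in(b5,rmB)}, require {ball_in(b3,rmB), free(left), robot_in(rmB)}
    → {ball_in(b3,rmB), ball_in(b5,rmB), free(left), robot_in(rmB)}
  through step 1 (drop(b3,rmB,right)): drop {ball_in(b3,rmB)}, keep {ball_in(b5,rmB), free(left), robot_in(rmB)}, require {carry(b3,right), robot_in(rmB)}
    → {ball_in(b5,rmB), carry(b3,right), free(left), robot_in(rmB)}

== RESULT ==
["ball_in(b5,rmB)", "carry(b3,right)", "free(left)", "robot_in(rmB)"]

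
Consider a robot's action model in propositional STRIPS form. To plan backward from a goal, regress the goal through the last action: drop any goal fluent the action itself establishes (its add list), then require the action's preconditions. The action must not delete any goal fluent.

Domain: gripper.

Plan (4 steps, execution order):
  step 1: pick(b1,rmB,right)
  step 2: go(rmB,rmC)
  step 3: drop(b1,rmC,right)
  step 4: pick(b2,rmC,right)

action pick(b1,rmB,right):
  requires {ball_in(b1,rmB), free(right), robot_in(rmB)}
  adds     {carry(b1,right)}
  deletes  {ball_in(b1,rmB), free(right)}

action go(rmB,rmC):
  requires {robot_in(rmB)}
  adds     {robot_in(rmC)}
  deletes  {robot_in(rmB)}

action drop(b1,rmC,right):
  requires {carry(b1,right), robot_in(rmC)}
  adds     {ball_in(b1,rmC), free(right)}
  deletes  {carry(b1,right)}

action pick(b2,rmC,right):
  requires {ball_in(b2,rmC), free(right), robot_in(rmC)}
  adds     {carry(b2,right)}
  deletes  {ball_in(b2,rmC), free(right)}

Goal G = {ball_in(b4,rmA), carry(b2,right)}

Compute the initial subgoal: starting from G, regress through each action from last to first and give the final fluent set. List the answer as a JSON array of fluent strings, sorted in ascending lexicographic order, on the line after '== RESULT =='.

Regress step by step:
  through step 4 (pick(b2,rmC,right)): drop {carry(b2,right)}, keep {ball_in(b4,rmA)}, require {ball_in(b2,rmC), free(right), robot_in(rmC)}
    → {ball_in(b2,rmC), ball_in(b4,rmA), free(right), robot_in(rmC)}
  through step 3 (drop(b1,rmC,right)): drop {free(right)}, keep {ball_in(b2,rmC), ball_in(b4,rmA), robot_in(rmC)}, require {carry(b1,right), robot_in(rmC)}
    → {ball_in(b2,rmC), ball_in(b4,rmA), carry(b1,right), robot_in(rmC)}
  through step 2 (go(rmB,rmC)): drop {robot_in(rmC)}, keep {ball_in(b2,rmC), ball_in(b4,rmA), carry(b1,right)}, require {robot_in(rmB)}
    → {ball_in(b2,rmC), ball_in(b4,rmA), carry(b1,right), robot_in(rmB)}
  through step 1 (pick(b1,rmB,right)): drop {carry(b1,right)}, keep {ball_in(b2,rmC), ball_in(b4,rmA), robot_in(rmB)}, require {ball_in(b1,rmB), free(right), robot_in(rmB)}
    → {ball_in(b1,rmB), ball_in(b2,rmC), ball_in(b4,rmA), free(right), robot_in(rmB)}

== RESULT ==
["ball_in(b1,rmB)", "ball_in(b2,rmC)", "ball_in(b4,rmA)", "free(right)", "robot_in(rmB)"]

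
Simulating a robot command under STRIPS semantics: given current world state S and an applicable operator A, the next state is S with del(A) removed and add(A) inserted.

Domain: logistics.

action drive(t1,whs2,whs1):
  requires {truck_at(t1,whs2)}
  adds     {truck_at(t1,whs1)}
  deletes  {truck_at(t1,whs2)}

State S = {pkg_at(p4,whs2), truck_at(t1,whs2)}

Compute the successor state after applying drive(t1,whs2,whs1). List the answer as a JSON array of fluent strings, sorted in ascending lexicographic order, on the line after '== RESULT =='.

Progress:
  pre ⊆ S: {truck_at(t1,whs2)} ⊆ S  — applicable
  S \ del = {pkg_at(p4,whs2)}
  ∪ add   = {pkg_at(p4,whs2), truck_at(t1,whs1)}

== RESULT ==
["pkg_at(p4,whs2)", "truck_at(t1,whs1)"]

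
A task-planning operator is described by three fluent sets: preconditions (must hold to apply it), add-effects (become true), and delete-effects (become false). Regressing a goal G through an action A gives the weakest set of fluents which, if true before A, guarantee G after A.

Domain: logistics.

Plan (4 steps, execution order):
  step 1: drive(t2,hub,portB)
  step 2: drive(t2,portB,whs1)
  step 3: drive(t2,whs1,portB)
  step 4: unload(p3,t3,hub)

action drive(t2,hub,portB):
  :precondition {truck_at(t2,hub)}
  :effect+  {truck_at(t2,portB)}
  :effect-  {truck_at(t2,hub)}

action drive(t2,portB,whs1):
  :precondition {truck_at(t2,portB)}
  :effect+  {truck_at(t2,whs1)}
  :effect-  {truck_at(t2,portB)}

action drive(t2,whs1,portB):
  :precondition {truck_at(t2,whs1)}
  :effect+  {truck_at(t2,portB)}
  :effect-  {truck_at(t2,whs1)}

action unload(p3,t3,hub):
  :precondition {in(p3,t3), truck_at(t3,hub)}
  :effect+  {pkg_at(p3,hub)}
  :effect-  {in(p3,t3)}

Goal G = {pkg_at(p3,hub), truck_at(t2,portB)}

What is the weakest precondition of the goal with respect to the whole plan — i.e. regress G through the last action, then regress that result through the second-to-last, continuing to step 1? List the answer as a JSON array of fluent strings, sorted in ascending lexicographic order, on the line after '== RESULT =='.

Work backward from the goal:
  through step 4 (unload(p3,t3,hub)): drop {pkg_at(p3,hub)}, keep {truck_at(t2,portB)}, require {in(p3,t3), truck_at(t3,hub)}
    → {in(p3,t3), truck_at(t2,portB), truck_at(t3,hub)}
  through step 3 (drive(t2,whs1,portB)): drop {truck_at(t2,portB)}, keep {in(p3,t3), truck_at(t3,hub)}, require {truck_at(t2,whs1)}
    → {in(p3,t3), truck_at(t2,whs1), truck_at(t3,hub)}
  through step 2 (drive(t2,portB,whs1)): drop {truck_at(t2,whs1)}, keep {in(p3,t3), truck_at(t3,hub)}, require {truck_at(t2,portB)}
    → {in(p3,t3), truck_at(t2,portB), truck_at(t3,hub)}
  through step 1 (drive(t2,hub,portB)): drop {truck_at(t2,portB)}, keep {in(p3,t3), truck_at(t3,hub)}, require {truck_at(t2,hub)}
    → {in(p3,t3), truck_at(t2,hub), truck_at(t3,hub)}

== RESULT ==
["in(p3,t3)", "truck_at(t2,hub)", "truck_at(t3,hub)"]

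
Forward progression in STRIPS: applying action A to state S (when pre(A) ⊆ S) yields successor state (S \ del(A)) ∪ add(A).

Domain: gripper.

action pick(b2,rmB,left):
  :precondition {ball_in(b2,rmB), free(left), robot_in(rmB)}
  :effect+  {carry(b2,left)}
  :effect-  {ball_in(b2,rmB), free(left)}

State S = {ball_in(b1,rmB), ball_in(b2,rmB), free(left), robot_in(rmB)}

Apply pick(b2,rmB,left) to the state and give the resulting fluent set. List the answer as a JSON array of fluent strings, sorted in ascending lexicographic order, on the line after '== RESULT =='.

Compute (S \ del) ∪ add:
  pre ⊆ S: {ball_in(b2,rmB), free(left), robot_in(rmB)} ⊆ S  — applicable
  S \ del = {ball_in(b1,rmB), robot_in(rmB)}
  ∪ add   = {ball_in(b1,rmB), carry(b2,left), robot_in(rmB)}

== RESULT ==
["ball_in(b1,rmB)", "carry(b2,left)", "robot_in(rmB)"]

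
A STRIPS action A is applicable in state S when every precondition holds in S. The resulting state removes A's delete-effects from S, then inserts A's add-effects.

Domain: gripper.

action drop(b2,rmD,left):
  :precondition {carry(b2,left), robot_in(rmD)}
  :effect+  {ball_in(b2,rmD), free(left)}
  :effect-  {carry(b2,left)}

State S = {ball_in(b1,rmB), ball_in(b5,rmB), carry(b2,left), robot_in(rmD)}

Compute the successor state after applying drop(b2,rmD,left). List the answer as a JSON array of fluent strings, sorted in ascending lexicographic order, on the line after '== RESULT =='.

Progress:
  pre ⊆ S: {carry(b2,left), robot_in(rmD)} ⊆ S  — applicable
  S \ del = {ball_in(b1,rmB), ball_in(b5,rmB), robot_in(rmD)}
  ∪ add   = {ball_in(b1,rmB), ball_in(b2,rmD), ball_in(b5,rmB), free(left), robot_in(rmD)}

== RESULT ==
["ball_in(b1,rmB)", "ball_in(b2,rmD)", "ball_in(b5,rmB)", "free(left)", "robot_in(rmD)"]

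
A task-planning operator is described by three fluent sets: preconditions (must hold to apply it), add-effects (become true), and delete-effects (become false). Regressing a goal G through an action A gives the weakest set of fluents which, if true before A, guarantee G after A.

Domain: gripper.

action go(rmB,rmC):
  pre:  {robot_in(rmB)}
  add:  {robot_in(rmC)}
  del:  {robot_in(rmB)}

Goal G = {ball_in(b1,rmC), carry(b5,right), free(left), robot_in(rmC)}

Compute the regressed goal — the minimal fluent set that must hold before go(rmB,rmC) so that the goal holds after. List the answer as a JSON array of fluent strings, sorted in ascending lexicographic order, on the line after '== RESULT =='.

Regress:
  G ∩ del = {}  (empty — regression defined)
  G \ add = {ball_in(b1,rmC), carry(b5,right), free(left), robot_in(rmC)} \ {robot_in(rmC)} = {ball_in(b1,rmC), carry(b5,right), free(left)}
  ∪ pre   = {ball_in(b1,rmC), carry(b5,right), free(left)} ∪ {robot_in(rmB)}
          = {ball_in(b1,rmC), carry(b5,right), free(left), robot_in(rmB)}

== RESULT ==
["ball_in(b1,rmC)", "carry(b5,right)", "free(left)", "robot_in(rmB)"]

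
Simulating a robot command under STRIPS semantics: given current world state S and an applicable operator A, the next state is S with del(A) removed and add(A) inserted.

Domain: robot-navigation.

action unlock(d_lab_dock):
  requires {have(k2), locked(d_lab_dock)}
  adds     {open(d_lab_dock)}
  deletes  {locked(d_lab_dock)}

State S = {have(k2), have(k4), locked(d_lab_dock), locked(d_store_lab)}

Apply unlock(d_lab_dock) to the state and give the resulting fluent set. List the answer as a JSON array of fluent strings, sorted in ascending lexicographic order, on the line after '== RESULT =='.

Compute (S \ del) ∪ add:
  pre ⊆ S: {have(k2), locked(d_lab_dock)} ⊆ S  — applicable
  S \ del = {have(k2), have(k4), locked(d_store_lab)}
  ∪ add   = {have(k2), have(k4), locked(d_store_lab), open(d_lab_dock)}

== RESULT ==
["have(k2)", "have(k4)", "locked(d_store_lab)", "open(d_lab_dock)"]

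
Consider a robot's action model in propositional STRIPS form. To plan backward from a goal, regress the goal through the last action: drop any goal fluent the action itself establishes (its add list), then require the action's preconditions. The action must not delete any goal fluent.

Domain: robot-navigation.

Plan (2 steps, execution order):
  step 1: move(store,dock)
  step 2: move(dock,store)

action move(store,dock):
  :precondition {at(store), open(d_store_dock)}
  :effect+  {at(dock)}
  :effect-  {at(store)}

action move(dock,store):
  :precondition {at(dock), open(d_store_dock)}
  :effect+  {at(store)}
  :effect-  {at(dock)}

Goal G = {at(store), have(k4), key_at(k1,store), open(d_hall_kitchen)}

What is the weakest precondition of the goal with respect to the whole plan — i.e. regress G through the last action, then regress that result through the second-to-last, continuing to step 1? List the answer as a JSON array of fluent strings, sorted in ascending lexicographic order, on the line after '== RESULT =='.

Regress step by step:
  through step 2 (move(dock,store)): drop {at(store)}, keep {have(k4), key_at(k1,store), open(d_hall_kitchen)}, require {at(dock), open(d_store_dock)}
    → {at(dock), have(k4), key_at(k1,store), open(d_hall_kitchen), open(d_store_dock)}
  through step 1 (move(store,dock)): drop {at(dock)}, keep {have(k4), key_at(k1,store), open(d_hall_kitchen), open(d_store_dock)}, require {at(store), open(d_store_dock)}
    → {at(store), have(k4), key_at(k1,store), open(d_hall_kitchen), open(d_store_dock)}

== RESULT ==
["at(store)", "have(k4)", "key_at(k1,store)", "open(d_hall_kitchen)", "open(d_store_dock)"]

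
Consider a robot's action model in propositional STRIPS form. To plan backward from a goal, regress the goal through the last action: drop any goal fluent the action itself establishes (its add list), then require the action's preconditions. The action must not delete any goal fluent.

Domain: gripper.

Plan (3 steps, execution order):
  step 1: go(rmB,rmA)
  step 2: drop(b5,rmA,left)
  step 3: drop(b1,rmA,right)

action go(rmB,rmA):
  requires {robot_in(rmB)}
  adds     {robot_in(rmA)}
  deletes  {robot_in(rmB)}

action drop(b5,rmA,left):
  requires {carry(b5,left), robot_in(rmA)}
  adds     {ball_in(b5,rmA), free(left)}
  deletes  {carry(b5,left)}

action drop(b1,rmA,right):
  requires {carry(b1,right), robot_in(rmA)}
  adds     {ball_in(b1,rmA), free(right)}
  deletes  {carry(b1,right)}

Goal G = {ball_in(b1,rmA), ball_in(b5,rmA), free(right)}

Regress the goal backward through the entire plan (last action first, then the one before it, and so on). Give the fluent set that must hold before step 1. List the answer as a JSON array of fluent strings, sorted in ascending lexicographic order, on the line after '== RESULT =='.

Regress step by step:
  through step 3 (drop(b1,rmA,right)): drop {ball_in(b1,rmA), free(right)}, keep {ball_in(b5,rmA)}, require {carry(b1,right), robot_in(rmA)}
    → {ball_in(b5,rmA), carry(b1,right), robot_in(rmA)}
  through step 2 (drop(b5,rmA,left)): drop {ball_in(b5,rmA)}, keep {carry(b1,right), robot_in(rmA)}, require {carry(b5,left), robot_in(rmA)}
    → {carry(b1,right), carry(b5,left), robot_in(rmA)}
  through step 1 (go(rmB,rmA)): drop {robot_in(rmA)}, keep {carry(b1,right), carry(b5,left)}, require {robot_in(rmB)}
    → {carry(b1,right), carry(b5,left), robot_in(rmB)}

== RESULT ==
["carry(b1,right)", "carry(b5,left)", "robot_in(rmB)"]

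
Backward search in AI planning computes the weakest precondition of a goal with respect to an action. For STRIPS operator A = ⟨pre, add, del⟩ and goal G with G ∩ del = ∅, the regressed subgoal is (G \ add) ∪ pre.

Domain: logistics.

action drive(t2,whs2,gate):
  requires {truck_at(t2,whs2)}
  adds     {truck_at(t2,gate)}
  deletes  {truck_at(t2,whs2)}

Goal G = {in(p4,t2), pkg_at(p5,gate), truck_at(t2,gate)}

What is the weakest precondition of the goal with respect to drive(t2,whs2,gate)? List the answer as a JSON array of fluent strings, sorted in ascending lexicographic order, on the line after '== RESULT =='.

Regress:
  G ∩ del = {}  (empty — regression defined)
  G \ add = {in(p4,t2), pkg_at(p5,gate), truck_at(t2,gate)} \ {truck_at(t2,gate)} = {in(p4,t2), pkg_at(p5,gate)}
  ∪ pre   = {in(p4,t2), pkg_at(p5,gate)} ∪ {truck_at(t2,whs2)}
          = {in(p4,t2), pkg_at(p5,gate), truck_at(t2,whs2)}

== RESULT ==
["in(p4,t2)", "pkg_at(p5,gate)", "truck_at(t2,whs2)"]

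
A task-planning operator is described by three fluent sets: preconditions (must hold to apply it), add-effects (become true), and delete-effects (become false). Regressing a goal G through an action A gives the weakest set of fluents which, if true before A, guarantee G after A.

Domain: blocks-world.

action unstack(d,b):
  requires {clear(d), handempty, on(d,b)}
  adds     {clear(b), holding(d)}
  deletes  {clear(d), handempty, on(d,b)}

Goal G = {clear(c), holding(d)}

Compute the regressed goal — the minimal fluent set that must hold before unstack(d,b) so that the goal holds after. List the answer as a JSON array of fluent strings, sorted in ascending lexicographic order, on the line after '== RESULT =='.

Regress:
  G ∩ del = {}  (empty — regression defined)
  G \ add = {clear(c), holding(d)} \ {clear(b), holding(d)} = {clear(c)}
  ∪ pre   = {clear(c)} ∪ {clear(d), handempty, on(d,b)}
          = {clear(c), clear(d), handempty, on(d,b)}

== RESULT ==
["clear(c)", "clear(d)", "handempty", "on(d,b)"]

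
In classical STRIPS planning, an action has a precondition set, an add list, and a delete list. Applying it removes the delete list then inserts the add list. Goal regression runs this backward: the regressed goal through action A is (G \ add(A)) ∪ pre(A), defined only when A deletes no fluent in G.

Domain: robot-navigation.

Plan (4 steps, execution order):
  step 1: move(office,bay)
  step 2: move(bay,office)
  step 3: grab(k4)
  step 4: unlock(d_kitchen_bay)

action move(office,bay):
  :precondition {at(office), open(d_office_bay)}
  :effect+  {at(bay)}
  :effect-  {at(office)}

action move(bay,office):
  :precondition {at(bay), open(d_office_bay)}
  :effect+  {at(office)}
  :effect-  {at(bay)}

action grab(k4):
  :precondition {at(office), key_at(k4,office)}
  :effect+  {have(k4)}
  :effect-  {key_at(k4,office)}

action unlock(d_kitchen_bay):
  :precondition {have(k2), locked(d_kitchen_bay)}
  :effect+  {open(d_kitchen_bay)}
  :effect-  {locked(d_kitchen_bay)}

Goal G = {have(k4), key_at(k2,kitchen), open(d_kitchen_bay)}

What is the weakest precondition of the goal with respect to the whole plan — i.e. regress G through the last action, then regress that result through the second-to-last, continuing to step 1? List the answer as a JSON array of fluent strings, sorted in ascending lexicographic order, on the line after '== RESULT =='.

Work backward from the goal:
  through step 4 (unlock(d_kitchen_bay)): drop {open(d_kitchen_bay)}, keep {have(k4), key_at(k2,kitchen)}, require {have(k2), locked(d_kitchen_bay)}
    → {have(k2), have(k4), key_at(k2,kitchen), locked(d_kitchen_bay)}
  through step 3 (grab(k4)): drop {have(k4)}, keep {have(k2), key_at(k2,kitchen), locked(d_kitchen_bay)}, require {at(office), key_at(k4,office)}
    → {at(office), have(k2), key_at(k2,kitchen), key_at(k4,office), locked(d_kitchen_bay)}
  through step 2 (move(bay,office)): drop {at(office)}, keep {have(k2), key_at(k2,kitchen), key_at(k4,office), locked(d_kitchen_bay)}, require {at(bay), open(d_office_bay)}
    → {at(bay), have(k2), key_at(k2,kitchen), key_at(k4,office), locked(d_kitchen_bay), open(d_office_bay)}
  through step 1 (move(office,bay)): drop {at(bay)}, keep {have(k2), key_at(k2,kitchen), key_at(k4,office), locked(d_kitchen_bay), open(d_office_bay)}, require {at(office), open(d_office_bay)}
    → {at(office), have(k2), key_at(k2,kitchen), key_at(k4,office), locked(d_kitchen_bay), open(d_office_bay)}

== RESULT ==
["at(office)", "have(k2)", "key_at(k2,kitchen)", "key_at(k4,office)", "locked(d_kitchen_bay)", "open(d_office_bay)"]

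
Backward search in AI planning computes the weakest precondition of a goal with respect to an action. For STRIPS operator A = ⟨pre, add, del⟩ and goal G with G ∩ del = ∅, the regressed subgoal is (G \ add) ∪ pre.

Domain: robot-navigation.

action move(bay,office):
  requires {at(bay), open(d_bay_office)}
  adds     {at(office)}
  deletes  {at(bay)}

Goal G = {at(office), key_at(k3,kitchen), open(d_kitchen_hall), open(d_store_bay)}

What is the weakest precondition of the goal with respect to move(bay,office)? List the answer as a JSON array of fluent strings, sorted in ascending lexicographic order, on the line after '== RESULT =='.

Compute (G \ add) ∪ pre:
  G ∩ del = {}  (empty — regression defined)
  G \ add = {at(office), key_at(k3,kitchen), open(d_kitchen_hall), open(d_store_bay)} \ {at(office)} = {key_at(k3,kitchen), open(d_kitchen_hall), open(d_store_bay)}
  ∪ pre   = {key_at(k3,kitchen), open(d_kitchen_hall), open(d_store_bay)} ∪ {at(bay), open(d_bay_office)}
          = {at(bay), key_at(k3,kitchen), open(d_bay_office), open(d_kitchen_hall), open(d_store_bay)}

== RESULT ==
["at(bay)", "key_at(k3,kitchen)", "open(d_bay_office)", "open(d_kitchen_hall)", "open(d_store_bay)"]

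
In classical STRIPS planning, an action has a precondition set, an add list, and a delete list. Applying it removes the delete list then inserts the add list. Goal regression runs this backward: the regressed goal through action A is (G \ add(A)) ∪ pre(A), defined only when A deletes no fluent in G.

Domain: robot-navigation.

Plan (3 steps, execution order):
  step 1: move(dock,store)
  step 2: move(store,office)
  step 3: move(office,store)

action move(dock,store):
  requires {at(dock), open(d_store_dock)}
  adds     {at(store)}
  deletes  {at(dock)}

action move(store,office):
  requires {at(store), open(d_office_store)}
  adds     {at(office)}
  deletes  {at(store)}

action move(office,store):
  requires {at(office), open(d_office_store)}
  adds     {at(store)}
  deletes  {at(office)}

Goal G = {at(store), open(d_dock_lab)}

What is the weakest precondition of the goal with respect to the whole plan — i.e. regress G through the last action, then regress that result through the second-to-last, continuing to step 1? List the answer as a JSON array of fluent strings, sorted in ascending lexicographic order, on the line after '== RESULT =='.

Work backward from the goal:
  through step 3 (move(office,store)): drop {at(store)}, keep {open(d_dock_lab)}, require {at(office), open(d_office_store)}
    → {at(office), open(d_dock_lab), open(d_office_store)}
  through step 2 (move(store,office)): drop {at(office)}, keep {open(d_dock_lab), open(d_office_store)}, require {at(store), open(d_office_store)}
    → {at(store), open(d_dock_lab), open(d_office_store)}
  through step 1 (move(dock,store)): drop {at(store)}, keep {open(d_dock_lab), open(d_office_store)}, require {at(dock), open(d_store_dock)}
    → {at(dock), open(d_dock_lab), open(d_office_store), open(d_store_dock)}

== RESULT ==
["at(dock)", "open(d_dock_lab)", "open(d_office_store)", "open(d_store_dock)"]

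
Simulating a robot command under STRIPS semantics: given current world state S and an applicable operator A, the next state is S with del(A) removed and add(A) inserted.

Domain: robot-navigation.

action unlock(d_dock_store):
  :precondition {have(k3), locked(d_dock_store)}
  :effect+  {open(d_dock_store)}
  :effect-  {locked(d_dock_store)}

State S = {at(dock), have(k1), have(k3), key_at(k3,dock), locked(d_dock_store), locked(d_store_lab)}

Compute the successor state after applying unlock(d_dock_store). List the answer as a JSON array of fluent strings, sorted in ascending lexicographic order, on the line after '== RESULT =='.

Progress:
  pre ⊆ S: {have(k3), locked(d_dock_store)} ⊆ S  — applicable
  S \ del = {at(dock), have(k1), have(k3), key_at(k3,dock), locked(d_store_lab)}
  ∪ add   = {at(dock), have(k1), have(k3), key_at(k3,dock), locked(d_store_lab), open(d_dock_store)}

== RESULT ==
["at(dock)", "have(k1)", "have(k3)", "key_at(k3,dock)", "locked(d_store_lab)", "open(d_dock_store)"]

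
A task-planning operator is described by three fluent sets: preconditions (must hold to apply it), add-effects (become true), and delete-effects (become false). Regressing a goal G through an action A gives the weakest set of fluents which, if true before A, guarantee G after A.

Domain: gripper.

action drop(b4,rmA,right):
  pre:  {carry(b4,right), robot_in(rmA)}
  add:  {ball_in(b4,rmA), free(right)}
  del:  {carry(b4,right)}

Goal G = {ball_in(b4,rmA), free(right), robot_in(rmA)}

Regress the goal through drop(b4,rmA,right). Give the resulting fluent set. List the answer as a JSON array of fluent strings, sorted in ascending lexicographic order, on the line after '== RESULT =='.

Regress:
  G ∩ del = {}  (empty — regression defined)
  G \ add = {ball_in(b4,rmA), free(right), robot_in(rmA)} \ {ball_in(b4,rmA), free(right)} = {robot_in(rmA)}
  ∪ pre   = {robot_in(rmA)} ∪ {carry(b4,right), robot_in(rmA)}
          = {carry(b4,right), robot_in(rmA)}

== RESULT ==
["carry(b4,right)", "robot_in(rmA)"]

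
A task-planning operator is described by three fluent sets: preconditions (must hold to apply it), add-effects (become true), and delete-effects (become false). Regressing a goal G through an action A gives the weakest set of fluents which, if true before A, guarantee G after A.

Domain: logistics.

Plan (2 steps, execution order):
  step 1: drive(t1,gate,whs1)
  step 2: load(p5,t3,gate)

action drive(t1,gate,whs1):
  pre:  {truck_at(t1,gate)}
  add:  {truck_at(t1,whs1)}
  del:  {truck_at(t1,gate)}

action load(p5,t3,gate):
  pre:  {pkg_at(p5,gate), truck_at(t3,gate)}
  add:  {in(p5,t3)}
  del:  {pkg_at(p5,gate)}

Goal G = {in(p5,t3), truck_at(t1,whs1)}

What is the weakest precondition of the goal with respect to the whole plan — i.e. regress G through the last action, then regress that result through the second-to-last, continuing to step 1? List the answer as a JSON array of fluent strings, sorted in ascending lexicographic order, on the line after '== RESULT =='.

Regress step by step:
  through step 2 (load(p5,t3,gate)): drop {in(p5,t3)}, keep {truck_at(t1,whs1)}, require {pkg_at(p5,gate), truck_at(t3,gate)}
    → {pkg_at(p5,gate), truck_at(t1,whs1), truck_at(t3,gate)}
  through step 1 (drive(t1,gate,whs1)): drop {truck_at(t1,whs1)}, keep {pkg_at(p5,gate), truck_at(t3,gate)}, require {truck_at(t1,gate)}
    → {pkg_at(p5,gate), truck_at(t1,gate), truck_at(t3,gate)}

== RESULT ==
["pkg_at(p5,gate)", "truck_at(t1,gate)", "truck_at(t3,gate)"]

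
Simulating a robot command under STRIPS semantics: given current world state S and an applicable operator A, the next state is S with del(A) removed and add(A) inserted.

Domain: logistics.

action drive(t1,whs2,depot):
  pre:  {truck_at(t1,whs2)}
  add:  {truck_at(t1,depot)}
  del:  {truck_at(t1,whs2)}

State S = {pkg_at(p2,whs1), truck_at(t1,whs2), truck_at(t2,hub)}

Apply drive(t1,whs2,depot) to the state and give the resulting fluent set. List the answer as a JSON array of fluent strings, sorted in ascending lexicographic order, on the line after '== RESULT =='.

Compute (S \ del) ∪ add:
  pre ⊆ S: {truck_at(t1,whs2)} ⊆ S  — applicable
  S \ del = {pkg_at(p2,whs1), truck_at(t2,hub)}
  ∪ add   = {pkg_at(p2,whs1), truck_at(t1,depot), truck_at(t2,hub)}

== RESULT ==
["pkg_at(p2,whs1)", "truck_at(t1,depot)", "truck_at(t2,hub)"]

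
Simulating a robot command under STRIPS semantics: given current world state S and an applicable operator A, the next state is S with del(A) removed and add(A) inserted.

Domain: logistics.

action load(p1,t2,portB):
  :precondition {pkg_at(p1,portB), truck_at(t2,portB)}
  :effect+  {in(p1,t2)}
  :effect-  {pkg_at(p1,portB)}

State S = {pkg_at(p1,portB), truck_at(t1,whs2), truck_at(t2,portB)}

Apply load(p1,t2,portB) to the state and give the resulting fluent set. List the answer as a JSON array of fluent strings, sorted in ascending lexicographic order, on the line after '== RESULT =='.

Progress:
  pre ⊆ S: {pkg_at(p1,portB), truck_at(t2,portB)} ⊆ S  — applicable
  S \ del = {truck_at(t1,whs2), truck_at(t2,portB)}
  ∪ add   = {in(p1,t2), truck_at(t1,whs2), truck_at(t2,portB)}

== RESULT ==
["in(p1,t2)", "truck_at(t1,whs2)", "truck_at(t2,portB)"]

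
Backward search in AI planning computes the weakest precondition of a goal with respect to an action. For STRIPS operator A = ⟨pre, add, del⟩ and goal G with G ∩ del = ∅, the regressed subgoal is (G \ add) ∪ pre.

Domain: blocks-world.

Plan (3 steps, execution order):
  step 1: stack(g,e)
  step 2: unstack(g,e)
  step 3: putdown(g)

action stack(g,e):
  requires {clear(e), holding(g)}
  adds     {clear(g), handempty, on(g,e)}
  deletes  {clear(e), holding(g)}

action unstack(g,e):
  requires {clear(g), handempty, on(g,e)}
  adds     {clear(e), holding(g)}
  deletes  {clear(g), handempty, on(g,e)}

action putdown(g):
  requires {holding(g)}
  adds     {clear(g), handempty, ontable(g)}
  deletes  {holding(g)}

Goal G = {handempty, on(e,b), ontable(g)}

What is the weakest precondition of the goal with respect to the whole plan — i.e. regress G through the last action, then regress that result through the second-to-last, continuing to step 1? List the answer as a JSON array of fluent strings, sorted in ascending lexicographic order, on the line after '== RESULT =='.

Work backward from the goal:
  through step 3 (putdown(g)): drop {handempty, ontable(g)}, keep {on(e,b)}, require {holding(g)}
    → {holding(g), on(e,b)}
  through step 2 (unstack(g,e)): drop {holding(g)}, keep {on(e,b)}, require {clear(g), handempty, on(g,e)}
    → {clear(g), handempty, on(e,b), on(g,e)}
  through step 1 (stack(g,e)): drop {clear(g), handempty, on(g,e)}, keep {on(e,b)}, require {clear(e), holding(g)}
    → {clear(e), holding(g), on(e,b)}

== RESULT ==
["clear(e)", "holding(g)", "on(e,b)"]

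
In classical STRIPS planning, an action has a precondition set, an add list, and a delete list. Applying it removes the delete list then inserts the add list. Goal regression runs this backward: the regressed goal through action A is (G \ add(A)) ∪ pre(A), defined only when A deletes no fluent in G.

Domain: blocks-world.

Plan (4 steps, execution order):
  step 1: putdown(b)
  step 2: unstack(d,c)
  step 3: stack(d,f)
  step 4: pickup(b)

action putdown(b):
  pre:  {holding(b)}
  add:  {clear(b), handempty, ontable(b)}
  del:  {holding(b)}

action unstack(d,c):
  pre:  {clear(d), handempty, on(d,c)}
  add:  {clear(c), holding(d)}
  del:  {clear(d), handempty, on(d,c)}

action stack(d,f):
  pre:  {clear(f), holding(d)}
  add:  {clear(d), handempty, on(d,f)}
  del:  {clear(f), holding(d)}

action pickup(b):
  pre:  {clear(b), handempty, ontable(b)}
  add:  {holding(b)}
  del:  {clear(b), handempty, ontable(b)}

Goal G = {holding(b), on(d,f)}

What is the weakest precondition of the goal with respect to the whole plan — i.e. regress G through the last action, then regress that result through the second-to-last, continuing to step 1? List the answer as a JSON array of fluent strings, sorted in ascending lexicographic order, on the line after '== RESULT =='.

Work backward from the goal:
  through step 4 (pickup(b)): drop {holding(b)}, keep {on(d,f)}, require {clear(b), handempty, ontable(b)}
    → {clear(b), handempty, on(d,f), ontable(b)}
  through step 3 (stack(d,f)): drop {handempty, on(d,f)}, keep {clear(b), ontable(b)}, require {clear(f), holding(d)}
    → {clear(b), clear(f), holding(d), ontable(b)}
  through step 2 (unstack(d,c)): drop {holding(d)}, keep {clear(b), clear(f), ontable(b)}, require {clear(d), handempty, on(d,c)}
    → {clear(b), clear(d), clear(f), handempty, on(d,c), ontable(b)}
  through step 1 (putdown(b)): drop {clear(b), handempty, ontable(b)}, keep {clear(d), clear(f), on(d,c)}, require {holding(b)}
    → {clear(d), clear(f), holding(b), on(d,c)}

== RESULT ==
["clear(d)", "clear(f)", "holding(b)", "on(d,c)"]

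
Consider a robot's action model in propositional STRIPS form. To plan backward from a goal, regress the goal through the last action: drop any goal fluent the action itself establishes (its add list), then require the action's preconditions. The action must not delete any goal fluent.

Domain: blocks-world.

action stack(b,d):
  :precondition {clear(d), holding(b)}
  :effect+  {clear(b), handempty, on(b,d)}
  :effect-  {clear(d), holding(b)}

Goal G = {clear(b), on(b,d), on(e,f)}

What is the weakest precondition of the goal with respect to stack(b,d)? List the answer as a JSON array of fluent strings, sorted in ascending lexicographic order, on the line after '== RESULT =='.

Regress:
  G ∩ del = {}  (empty — regression defined)
  G \ add = {clear(b), on(b,d), on(e,f)} \ {clear(b), handempty, on(b,d)} = {on(e,f)}
  ∪ pre   = {on(e,f)} ∪ {clear(d), holding(b)}
          = {clear(d), holding(b), on(e,f)}

== RESULT ==
["clear(d)", "holding(b)", "on(e,f)"]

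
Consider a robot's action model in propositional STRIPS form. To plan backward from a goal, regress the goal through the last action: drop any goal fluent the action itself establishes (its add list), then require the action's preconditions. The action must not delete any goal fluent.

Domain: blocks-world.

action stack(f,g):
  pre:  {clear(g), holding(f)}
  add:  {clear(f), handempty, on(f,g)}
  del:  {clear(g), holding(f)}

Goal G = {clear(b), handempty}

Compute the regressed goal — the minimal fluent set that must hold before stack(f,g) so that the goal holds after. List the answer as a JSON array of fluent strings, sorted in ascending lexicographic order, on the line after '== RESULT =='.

Regress:
  G ∩ del = {}  (empty — regression defined)
  G \ add = {clear(b), handempty} \ {clear(f), handempty, on(f,g)} = {clear(b)}
  ∪ pre   = {clear(b)} ∪ {clear(g), holding(f)}
          = {clear(b), clear(g), holding(f)}

== RESULT ==
["clear(b)", "clear(g)", "holding(f)"]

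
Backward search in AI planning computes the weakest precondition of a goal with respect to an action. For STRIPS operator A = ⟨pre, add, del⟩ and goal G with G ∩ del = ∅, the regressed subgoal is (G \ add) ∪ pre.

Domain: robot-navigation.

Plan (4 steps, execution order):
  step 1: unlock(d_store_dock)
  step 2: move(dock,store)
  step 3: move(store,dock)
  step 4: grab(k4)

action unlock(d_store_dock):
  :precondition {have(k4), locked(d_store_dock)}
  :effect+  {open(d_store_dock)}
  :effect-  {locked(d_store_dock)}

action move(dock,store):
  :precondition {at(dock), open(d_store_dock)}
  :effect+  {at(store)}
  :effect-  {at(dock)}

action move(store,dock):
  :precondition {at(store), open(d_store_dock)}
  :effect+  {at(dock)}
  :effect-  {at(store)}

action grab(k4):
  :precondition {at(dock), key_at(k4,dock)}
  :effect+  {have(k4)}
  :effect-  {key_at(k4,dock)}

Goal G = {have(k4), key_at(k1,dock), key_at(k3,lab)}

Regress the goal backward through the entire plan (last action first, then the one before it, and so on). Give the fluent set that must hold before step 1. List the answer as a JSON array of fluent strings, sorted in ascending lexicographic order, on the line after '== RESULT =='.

Work backward from the goal:
  through step 4 (grab(k4)): drop {have(k4)}, keep {key_at(k1,dock), key_at(k3,lab)}, require {at(dock), key_at(k4,dock)}
    → {at(dock), key_at(k1,dock), key_at(k3,lab), key_at(k4,dock)}
  through step 3 (move(store,dock)): drop {at(dock)}, keep {key_at(k1,dock), key_at(k3,lab), key_at(k4,dock)}, require {at(store), open(d_store_dock)}
    → {at(store), key_at(k1,dock), key_at(k3,lab), key_at(k4,dock), open(d_store_dock)}
  through step 2 (move(dock,store)): drop {at(store)}, keep {key_at(k1,dock), key_at(k3,lab), key_at(k4,dock), open(d_store_dock)}, require {at(dock), open(d_store_dock)}
    → {at(dock), key_at(k1,dock), key_at(k3,lab), key_at(k4,dock), open(d_store_dock)}
  through step 1 (unlock(d_store_dock)): drop {open(d_store_dock)}, keep {at(dock), key_at(k1,dock), key_at(k3,lab), key_at(k4,dock)}, require {have(k4), locked(d_store_dock)}
    → {at(dock), have(k4), key_at(k1,dock), key_at(k3,lab), key_at(k4,dock), locked(d_store_dock)}

== RESULT ==
["at(dock)", "have(k4)", "key_at(k1,dock)", "key_at(k3,lab)", "key_at(k4,dock)", "locked(d_store_dock)"]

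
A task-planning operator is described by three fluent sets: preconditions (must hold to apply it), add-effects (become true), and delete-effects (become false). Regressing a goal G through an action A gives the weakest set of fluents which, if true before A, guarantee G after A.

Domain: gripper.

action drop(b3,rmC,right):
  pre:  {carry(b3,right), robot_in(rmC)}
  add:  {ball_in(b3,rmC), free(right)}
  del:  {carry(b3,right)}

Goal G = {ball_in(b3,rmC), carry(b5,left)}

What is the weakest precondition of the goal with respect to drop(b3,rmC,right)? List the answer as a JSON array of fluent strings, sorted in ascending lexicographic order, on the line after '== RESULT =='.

Regress:
  G ∩ del = {}  (empty — regression defined)
  G \ add = {ball_in(b3,rmC), carry(b5,left)} \ {ball_in(b3,rmC), free(right)} = {carry(b5,left)}
  ∪ pre   = {carry(b5,left)} ∪ {carry(b3,right), robot_in(rmC)}
          = {carry(b3,right), carry(b5,left), robot_in(rmC)}

== RESULT ==
["carry(b3,right)", "carry(b5,left)", "robot_in(rmC)"]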